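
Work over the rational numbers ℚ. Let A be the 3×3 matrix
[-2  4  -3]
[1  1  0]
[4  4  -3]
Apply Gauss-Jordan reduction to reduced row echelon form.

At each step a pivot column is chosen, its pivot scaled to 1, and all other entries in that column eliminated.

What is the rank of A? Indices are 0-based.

step 1: normalize row 0 (÷-2) = (1, -2, 3/2)
  row 1: subtract 1×row0 = (0, 3, -3/2)
  row 2: subtract 4×row0 = (0, 12, -9)
step 2: normalize row 1 (÷3) = (0, 1, -1/2)
  row 0: subtract -2×row1 = (1, 0, 1/2)
  row 2: subtract 12×row1 = (0, 0, -3)
step 3: normalize row 2 (÷-3) = (0, 0, 1)
  row 0: subtract 1/2×row2 = (1, 0, 0)
  row 1: subtract -1/2×row2 = (0, 1, 0)

rank = 3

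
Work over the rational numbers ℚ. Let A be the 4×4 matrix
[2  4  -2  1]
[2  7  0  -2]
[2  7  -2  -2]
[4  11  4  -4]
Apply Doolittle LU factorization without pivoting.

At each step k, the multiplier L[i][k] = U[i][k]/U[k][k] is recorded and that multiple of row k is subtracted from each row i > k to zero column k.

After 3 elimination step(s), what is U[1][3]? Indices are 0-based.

Step 1: pivot at (0,0) is 2.
  row1 ← row1 − (1)·row0  ⇒  L[1][0]=1, U row1=(0, 3, 2, -3)
  row2 ← row2 − (1)·row0  ⇒  L[2][0]=1, U row2=(0, 3, 0, -3)
  row3 ← row3 − (2)·row0  ⇒  L[3][0]=2, U row3=(0, 3, 8, -6)
Step 2: pivot at (1,1) is 3.
  row2 ← row2 − (1)·row1  ⇒  L[2][1]=1, U row2=(0, 0, -2, 0)
  row3 ← row3 − (1)·row1  ⇒  L[3][1]=1, U row3=(0, 0, 6, -3)
Step 3: pivot at (2,2) is -2.
  row3 ← row3 − (-3)·row2  ⇒  L[3][2]=-3, U row3=(0, 0, 0, -3)

U[1][3] = -3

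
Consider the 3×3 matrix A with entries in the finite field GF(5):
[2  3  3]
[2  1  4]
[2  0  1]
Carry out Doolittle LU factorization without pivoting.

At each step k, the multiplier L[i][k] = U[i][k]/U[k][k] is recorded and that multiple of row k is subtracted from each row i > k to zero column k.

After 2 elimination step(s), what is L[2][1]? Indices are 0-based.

Step 1: pivot at (0,0) is 2.
  row1 ← row1 − (1)·row0  ⇒  L[1][0]=1, U row1=(0, 3, 1)
  row2 ← row2 − (1)·row0  ⇒  L[2][0]=1, U row2=(0, 2, 3)
Step 2: pivot at (1,1) is 3.
  row2 ← row2 − (4)·row1  ⇒  L[2][1]=4, U row2=(0, 0, 4)

L[2][1] = 4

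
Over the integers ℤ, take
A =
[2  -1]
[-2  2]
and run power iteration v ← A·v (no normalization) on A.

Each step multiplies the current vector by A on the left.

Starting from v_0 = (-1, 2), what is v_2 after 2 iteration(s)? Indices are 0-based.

v_0 = (-1, 2).
v_1 = A·v_0 = (-4, 6).
v_2 = A·v_1 = (-14, 20).

v_2 = (-14, 20)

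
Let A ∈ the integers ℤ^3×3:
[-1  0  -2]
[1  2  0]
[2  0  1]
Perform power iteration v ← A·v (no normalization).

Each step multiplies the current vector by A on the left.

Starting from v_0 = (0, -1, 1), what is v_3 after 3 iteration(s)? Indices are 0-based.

v_3 = (6, -12, -3)

v_0 = (0, -1, 1).
v_1 = A·v_0 = (-2, -2, 1).
v_2 = A·v_1 = (0, -6, -3).
v_3 = A·v_2 = (6, -12, -3).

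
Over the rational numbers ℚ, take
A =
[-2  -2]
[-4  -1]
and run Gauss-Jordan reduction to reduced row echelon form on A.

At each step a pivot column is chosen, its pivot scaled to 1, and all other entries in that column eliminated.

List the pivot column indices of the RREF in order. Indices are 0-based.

pivot columns: 0, 1

[1] R0 /= -2  ⇒  (1, 1)
     R1 -= -4·R0  ⇒  (0, 3)
[2] R1 /= 3  ⇒  (0, 1)
     R0 -= 1·R1  ⇒  (1, 0)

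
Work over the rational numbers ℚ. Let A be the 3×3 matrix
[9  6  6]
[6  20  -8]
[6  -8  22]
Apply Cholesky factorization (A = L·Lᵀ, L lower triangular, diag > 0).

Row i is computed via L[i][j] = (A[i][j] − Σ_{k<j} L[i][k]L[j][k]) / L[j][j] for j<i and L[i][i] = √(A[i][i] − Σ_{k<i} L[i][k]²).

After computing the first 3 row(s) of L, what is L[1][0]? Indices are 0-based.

Step 1: L[0][0] = √(9) = 3.
  L[1][0] = (6) / L[0][0] = 2.
Step 2: L[1][1] = √(16) = 4.
  L[2][0] = (6) / L[0][0] = 2.
  L[2][1] = (-12) / L[1][1] = -3.
Step 3: L[2][2] = √(9) = 3.

L[1][0] = 2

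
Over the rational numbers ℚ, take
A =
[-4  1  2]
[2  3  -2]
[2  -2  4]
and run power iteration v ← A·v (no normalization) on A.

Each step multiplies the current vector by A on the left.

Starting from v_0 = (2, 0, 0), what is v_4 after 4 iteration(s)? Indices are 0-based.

v_4 = (1044, -364, -224)

v_0 = (2, 0, 0).
v_1 = A·v_0 = (-8, 4, 4).
v_2 = A·v_1 = (44, -12, -8).
v_3 = A·v_2 = (-204, 68, 80).
v_4 = A·v_3 = (1044, -364, -224).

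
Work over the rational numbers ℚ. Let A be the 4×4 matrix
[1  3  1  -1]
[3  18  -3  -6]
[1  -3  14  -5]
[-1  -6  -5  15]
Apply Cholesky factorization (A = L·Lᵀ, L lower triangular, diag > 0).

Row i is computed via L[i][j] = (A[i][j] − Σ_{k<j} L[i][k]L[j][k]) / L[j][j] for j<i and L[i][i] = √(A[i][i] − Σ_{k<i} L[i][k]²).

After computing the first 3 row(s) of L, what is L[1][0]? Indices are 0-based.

L[1][0] = 3

Step 1: L[0][0] = √(1) = 1.
  L[1][0] = (3) / L[0][0] = 3.
Step 2: L[1][1] = √(9) = 3.
  L[2][0] = (1) / L[0][0] = 1.
  L[2][1] = (-6) / L[1][1] = -2.
Step 3: L[2][2] = √(9) = 3.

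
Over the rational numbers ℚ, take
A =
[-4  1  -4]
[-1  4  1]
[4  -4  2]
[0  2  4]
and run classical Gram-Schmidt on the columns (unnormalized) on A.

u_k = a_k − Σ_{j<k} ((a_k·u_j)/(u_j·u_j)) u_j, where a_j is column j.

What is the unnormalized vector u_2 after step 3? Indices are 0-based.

Step 1: u_0 = a_0 = (-4, -1, 4, 0).
Step 2: u_1 = a_1 − (-8/11)·u_0 = (-21/11, 36/11, -12/11, 2).
Step 3: u_2 = a_2 − (23/33)·u_0 − (184/215)·u_1 = (272/645, -712/645, 94/645, 492/215).

u_2 = (272/645, -712/645, 94/645, 492/215)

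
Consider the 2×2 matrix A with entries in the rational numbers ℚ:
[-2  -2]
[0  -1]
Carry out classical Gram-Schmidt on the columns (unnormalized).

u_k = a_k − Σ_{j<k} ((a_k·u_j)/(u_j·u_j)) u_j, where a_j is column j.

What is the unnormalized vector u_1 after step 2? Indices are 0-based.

Step 1: u_0 = a_0 = (-2, 0).
Step 2: u_1 = a_1 − (1)·u_0 = (0, -1).

u_1 = (0, -1)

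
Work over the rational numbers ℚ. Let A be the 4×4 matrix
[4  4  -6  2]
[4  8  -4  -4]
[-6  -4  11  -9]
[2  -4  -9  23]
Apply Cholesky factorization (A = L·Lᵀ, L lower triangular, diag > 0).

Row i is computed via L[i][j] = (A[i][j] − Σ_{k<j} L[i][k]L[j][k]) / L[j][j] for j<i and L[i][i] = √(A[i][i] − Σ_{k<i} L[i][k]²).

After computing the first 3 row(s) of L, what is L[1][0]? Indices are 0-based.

Step 1: L[0][0] = √(4) = 2.
  L[1][0] = (4) / L[0][0] = 2.
Step 2: L[1][1] = √(4) = 2.
  L[2][0] = (-6) / L[0][0] = -3.
  L[2][1] = (2) / L[1][1] = 1.
Step 3: L[2][2] = √(1) = 1.

L[1][0] = 2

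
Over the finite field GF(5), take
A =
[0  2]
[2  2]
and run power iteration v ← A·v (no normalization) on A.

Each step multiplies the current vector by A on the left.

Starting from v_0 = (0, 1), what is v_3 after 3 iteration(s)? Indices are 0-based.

v_3 = (1, 4)

v_0 = (0, 1).
v_1 = A·v_0 = (2, 2).
v_2 = A·v_1 = (4, 3).
v_3 = A·v_2 = (1, 4).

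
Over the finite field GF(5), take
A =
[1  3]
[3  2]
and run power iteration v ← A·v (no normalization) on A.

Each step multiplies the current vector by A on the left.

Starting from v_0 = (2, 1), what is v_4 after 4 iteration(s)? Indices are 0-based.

v_0 = (2, 1).
v_1 = A·v_0 = (0, 3).
v_2 = A·v_1 = (4, 1).
v_3 = A·v_2 = (2, 4).
v_4 = A·v_3 = (4, 4).

v_4 = (4, 4)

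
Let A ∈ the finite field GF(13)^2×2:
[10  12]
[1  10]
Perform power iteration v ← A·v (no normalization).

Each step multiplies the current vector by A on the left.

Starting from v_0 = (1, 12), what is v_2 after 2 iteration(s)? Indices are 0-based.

v_0 = (1, 12).
v_1 = A·v_0 = (11, 4).
v_2 = A·v_1 = (2, 12).

v_2 = (2, 12)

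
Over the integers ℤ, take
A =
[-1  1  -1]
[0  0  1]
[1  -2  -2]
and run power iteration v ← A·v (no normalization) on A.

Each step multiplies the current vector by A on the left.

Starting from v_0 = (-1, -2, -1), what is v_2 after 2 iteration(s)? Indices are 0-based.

v_2 = (-6, 5, -8)

v_0 = (-1, -2, -1).
v_1 = A·v_0 = (0, -1, 5).
v_2 = A·v_1 = (-6, 5, -8).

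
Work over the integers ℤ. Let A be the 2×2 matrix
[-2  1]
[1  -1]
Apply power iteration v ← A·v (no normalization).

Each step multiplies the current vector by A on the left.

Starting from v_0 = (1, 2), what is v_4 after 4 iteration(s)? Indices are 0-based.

v_4 = (-8, 5)

v_0 = (1, 2).
v_1 = A·v_0 = (0, -1).
v_2 = A·v_1 = (-1, 1).
v_3 = A·v_2 = (3, -2).
v_4 = A·v_3 = (-8, 5).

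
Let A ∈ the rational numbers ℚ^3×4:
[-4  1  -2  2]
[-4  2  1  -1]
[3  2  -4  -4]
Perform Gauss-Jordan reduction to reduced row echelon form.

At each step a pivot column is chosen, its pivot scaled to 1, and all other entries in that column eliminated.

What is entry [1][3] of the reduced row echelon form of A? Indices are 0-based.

step 1: normalize row 0 (÷-4) = (1, -1/4, 1/2, -1/2)
  row 1: subtract -4×row0 = (0, 1, 3, -3)
  row 2: subtract 3×row0 = (0, 11/4, -11/2, -5/2)
step 2: normalize row 1 (÷1) = (0, 1, 3, -3)
  row 0: subtract -1/4×row1 = (1, 0, 5/4, -5/4)
  row 2: subtract 11/4×row1 = (0, 0, -55/4, 23/4)
step 3: normalize row 2 (÷-55/4) = (0, 0, 1, -23/55)
  row 0: subtract 5/4×row2 = (1, 0, 0, -8/11)
  row 1: subtract 3×row2 = (0, 1, 0, -96/55)

M[1][3] = -96/55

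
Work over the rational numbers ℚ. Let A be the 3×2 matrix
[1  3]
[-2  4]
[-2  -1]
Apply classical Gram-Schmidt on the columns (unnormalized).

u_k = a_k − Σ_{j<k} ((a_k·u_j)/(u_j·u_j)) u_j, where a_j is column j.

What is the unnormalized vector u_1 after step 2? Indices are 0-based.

u_1 = (10/3, 10/3, -5/3)

Step 1: u_0 = a_0 = (1, -2, -2).
Step 2: u_1 = a_1 − (-1/3)·u_0 = (10/3, 10/3, -5/3).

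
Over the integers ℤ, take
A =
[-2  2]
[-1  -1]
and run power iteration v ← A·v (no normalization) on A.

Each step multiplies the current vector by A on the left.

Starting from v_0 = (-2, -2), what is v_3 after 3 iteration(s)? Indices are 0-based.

v_3 = (-24, -4)

v_0 = (-2, -2).
v_1 = A·v_0 = (0, 4).
v_2 = A·v_1 = (8, -4).
v_3 = A·v_2 = (-24, -4).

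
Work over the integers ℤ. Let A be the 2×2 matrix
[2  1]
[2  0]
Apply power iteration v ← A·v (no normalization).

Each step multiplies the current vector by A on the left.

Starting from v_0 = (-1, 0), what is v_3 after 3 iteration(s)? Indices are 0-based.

v_3 = (-16, -12)

v_0 = (-1, 0).
v_1 = A·v_0 = (-2, -2).
v_2 = A·v_1 = (-6, -4).
v_3 = A·v_2 = (-16, -12).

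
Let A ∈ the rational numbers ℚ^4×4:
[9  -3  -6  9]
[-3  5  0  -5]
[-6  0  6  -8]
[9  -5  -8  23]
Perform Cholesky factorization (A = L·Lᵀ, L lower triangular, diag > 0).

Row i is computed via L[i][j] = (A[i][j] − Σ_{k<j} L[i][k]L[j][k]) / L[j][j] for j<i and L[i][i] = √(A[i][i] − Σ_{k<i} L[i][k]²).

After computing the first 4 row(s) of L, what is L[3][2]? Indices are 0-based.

Step 1: L[0][0] = √(9) = 3.
  L[1][0] = (-3) / L[0][0] = -1.
Step 2: L[1][1] = √(4) = 2.
  L[2][0] = (-6) / L[0][0] = -2.
  L[2][1] = (-2) / L[1][1] = -1.
Step 3: L[2][2] = √(1) = 1.
  L[3][0] = (9) / L[0][0] = 3.
  L[3][1] = (-2) / L[1][1] = -1.
  L[3][2] = (-3) / L[2][2] = -3.
Step 4: L[3][3] = √(4) = 2.

L[3][2] = -3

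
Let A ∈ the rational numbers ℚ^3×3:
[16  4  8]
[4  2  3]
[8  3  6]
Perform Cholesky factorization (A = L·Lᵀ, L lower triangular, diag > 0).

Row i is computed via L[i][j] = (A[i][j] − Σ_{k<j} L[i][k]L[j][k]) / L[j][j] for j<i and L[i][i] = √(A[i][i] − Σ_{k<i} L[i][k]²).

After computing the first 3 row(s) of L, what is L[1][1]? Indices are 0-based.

Step 1: L[0][0] = √(16) = 4.
  L[1][0] = (4) / L[0][0] = 1.
Step 2: L[1][1] = √(1) = 1.
  L[2][0] = (8) / L[0][0] = 2.
  L[2][1] = (1) / L[1][1] = 1.
Step 3: L[2][2] = √(1) = 1.

L[1][1] = 1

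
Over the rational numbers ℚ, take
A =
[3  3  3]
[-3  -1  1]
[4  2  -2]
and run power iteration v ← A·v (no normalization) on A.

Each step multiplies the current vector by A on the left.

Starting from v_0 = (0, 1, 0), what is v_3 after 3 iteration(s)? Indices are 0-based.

v_3 = (36, -24, 24)

v_0 = (0, 1, 0).
v_1 = A·v_0 = (3, -1, 2).
v_2 = A·v_1 = (12, -6, 6).
v_3 = A·v_2 = (36, -24, 24).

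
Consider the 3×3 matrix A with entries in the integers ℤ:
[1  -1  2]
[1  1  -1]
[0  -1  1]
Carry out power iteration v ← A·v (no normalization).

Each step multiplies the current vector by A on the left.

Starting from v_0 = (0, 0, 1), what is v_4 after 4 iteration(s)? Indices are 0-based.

v_4 = (10, 10, -1)

v_0 = (0, 0, 1).
v_1 = A·v_0 = (2, -1, 1).
v_2 = A·v_1 = (5, 0, 2).
v_3 = A·v_2 = (9, 3, 2).
v_4 = A·v_3 = (10, 10, -1).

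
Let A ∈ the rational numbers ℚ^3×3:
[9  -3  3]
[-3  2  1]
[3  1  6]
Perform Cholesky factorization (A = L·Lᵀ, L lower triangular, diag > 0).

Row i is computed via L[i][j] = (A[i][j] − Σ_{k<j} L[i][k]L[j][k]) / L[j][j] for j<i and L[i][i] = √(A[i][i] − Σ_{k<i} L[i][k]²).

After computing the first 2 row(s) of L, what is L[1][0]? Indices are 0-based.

L[1][0] = -1

Step 1: L[0][0] = √(9) = 3.
  L[1][0] = (-3) / L[0][0] = -1.
Step 2: L[1][1] = √(1) = 1.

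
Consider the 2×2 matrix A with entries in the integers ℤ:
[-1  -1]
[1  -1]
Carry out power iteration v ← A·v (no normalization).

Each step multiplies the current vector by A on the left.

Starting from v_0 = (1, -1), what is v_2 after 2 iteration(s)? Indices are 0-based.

v_2 = (-2, -2)

v_0 = (1, -1).
v_1 = A·v_0 = (0, 2).
v_2 = A·v_1 = (-2, -2).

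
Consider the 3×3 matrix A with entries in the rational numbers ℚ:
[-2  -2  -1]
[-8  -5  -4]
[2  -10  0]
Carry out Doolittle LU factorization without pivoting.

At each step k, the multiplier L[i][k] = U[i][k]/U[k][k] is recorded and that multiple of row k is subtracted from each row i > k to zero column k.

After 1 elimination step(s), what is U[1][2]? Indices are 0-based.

[col 0] pivot -2
  R1 -= 4*R0 → (0, 3, 0)  (L[1][0] := 4)
  R2 -= -1*R0 → (0, -12, -1)  (L[2][0] := -1)

U[1][2] = 0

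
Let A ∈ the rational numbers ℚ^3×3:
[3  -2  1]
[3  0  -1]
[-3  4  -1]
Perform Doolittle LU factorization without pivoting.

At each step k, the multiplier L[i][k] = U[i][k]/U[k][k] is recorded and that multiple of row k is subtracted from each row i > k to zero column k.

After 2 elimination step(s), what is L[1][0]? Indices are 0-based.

L[1][0] = 1

Step 1: pivot at (0,0) is 3.
  row1 ← row1 − (1)·row0  ⇒  L[1][0]=1, U row1=(0, 2, -2)
  row2 ← row2 − (-1)·row0  ⇒  L[2][0]=-1, U row2=(0, 2, 0)
Step 2: pivot at (1,1) is 2.
  row2 ← row2 − (1)·row1  ⇒  L[2][1]=1, U row2=(0, 0, 2)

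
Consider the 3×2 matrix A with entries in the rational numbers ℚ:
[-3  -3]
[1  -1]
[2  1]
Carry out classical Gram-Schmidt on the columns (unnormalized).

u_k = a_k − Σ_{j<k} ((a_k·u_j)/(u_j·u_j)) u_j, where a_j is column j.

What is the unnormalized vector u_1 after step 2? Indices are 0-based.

Step 1: u_0 = a_0 = (-3, 1, 2).
Step 2: u_1 = a_1 − (5/7)·u_0 = (-6/7, -12/7, -3/7).

u_1 = (-6/7, -12/7, -3/7)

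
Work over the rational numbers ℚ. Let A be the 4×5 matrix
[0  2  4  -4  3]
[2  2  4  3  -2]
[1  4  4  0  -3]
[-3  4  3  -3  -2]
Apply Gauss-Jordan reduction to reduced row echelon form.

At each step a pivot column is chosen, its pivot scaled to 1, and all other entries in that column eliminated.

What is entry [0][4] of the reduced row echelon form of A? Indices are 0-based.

[1] R0 <-> R1
[1] R0 /= 2  ⇒  (1, 1, 2, 3/2, -1)
     R2 -= 1·R0  ⇒  (0, 3, 2, -3/2, -2)
     R3 -= -3·R0  ⇒  (0, 7, 9, 3/2, -5)
[2] R1 /= 2  ⇒  (0, 1, 2, -2, 3/2)
     R0 -= 1·R1  ⇒  (1, 0, 0, 7/2, -5/2)
     R2 -= 3·R1  ⇒  (0, 0, -4, 9/2, -13/2)
     R3 -= 7·R1  ⇒  (0, 0, -5, 31/2, -31/2)
[3] R2 /= -4  ⇒  (0, 0, 1, -9/8, 13/8)
     R1 -= 2·R2  ⇒  (0, 1, 0, 1/4, -7/4)
     R3 -= -5·R2  ⇒  (0, 0, 0, 79/8, -59/8)
[4] R3 /= 79/8  ⇒  (0, 0, 0, 1, -59/79)
     R0 -= 7/2·R3  ⇒  (1, 0, 0, 0, 9/79)
     R1 -= 1/4·R3  ⇒  (0, 1, 0, 0, -247/158)
     R2 -= -9/8·R3  ⇒  (0, 0, 1, 0, 62/79)

M[0][4] = 9/79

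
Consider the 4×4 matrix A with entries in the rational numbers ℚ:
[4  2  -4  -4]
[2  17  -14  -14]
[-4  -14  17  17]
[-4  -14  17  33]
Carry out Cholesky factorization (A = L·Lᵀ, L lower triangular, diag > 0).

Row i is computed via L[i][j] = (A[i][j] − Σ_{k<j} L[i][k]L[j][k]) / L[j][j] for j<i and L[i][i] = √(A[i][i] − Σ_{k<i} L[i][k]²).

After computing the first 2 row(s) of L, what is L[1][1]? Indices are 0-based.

Step 1: L[0][0] = √(4) = 2.
  L[1][0] = (2) / L[0][0] = 1.
Step 2: L[1][1] = √(16) = 4.

L[1][1] = 4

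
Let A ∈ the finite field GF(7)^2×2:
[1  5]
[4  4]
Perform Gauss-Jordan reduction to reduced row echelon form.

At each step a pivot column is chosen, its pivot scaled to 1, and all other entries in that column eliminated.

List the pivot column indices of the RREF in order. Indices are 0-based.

pivot columns: 0, 1

pivot(0,0)=1: scale R0 → (1, 5)
  clear (1,0): R1 −= (4)R0 → (0, 5)
pivot(1,1)=5: scale R1 → (0, 1)
  clear (0,1): R0 −= (5)R1 → (1, 0)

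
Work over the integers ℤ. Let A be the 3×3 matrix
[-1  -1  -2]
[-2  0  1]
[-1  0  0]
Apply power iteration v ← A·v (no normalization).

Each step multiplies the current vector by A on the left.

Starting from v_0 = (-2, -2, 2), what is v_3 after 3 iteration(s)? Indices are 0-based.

v_0 = (-2, -2, 2).
v_1 = A·v_0 = (0, 6, 2).
v_2 = A·v_1 = (-10, 2, 0).
v_3 = A·v_2 = (8, 20, 10).

v_3 = (8, 20, 10)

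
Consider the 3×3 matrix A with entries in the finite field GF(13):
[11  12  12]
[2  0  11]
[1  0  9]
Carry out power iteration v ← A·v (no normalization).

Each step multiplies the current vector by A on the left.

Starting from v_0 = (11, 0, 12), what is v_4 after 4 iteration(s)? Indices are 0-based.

v_4 = (4, 4, 9)

v_0 = (11, 0, 12).
v_1 = A·v_0 = (5, 11, 2).
v_2 = A·v_1 = (3, 6, 10).
v_3 = A·v_2 = (4, 12, 2).
v_4 = A·v_3 = (4, 4, 9).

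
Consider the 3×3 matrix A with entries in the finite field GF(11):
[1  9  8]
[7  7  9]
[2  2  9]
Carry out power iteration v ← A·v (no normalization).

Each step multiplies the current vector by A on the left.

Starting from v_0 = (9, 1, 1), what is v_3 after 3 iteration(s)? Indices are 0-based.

v_0 = (9, 1, 1).
v_1 = A·v_0 = (4, 2, 7).
v_2 = A·v_1 = (1, 6, 9).
v_3 = A·v_2 = (6, 9, 7).

v_3 = (6, 9, 7)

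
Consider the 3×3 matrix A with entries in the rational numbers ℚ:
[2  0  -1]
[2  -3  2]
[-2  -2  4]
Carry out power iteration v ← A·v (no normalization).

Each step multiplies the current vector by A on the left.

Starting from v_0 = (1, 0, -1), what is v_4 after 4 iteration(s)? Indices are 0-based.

v_4 = (240, -102, -600)

v_0 = (1, 0, -1).
v_1 = A·v_0 = (3, 0, -6).
v_2 = A·v_1 = (12, -6, -30).
v_3 = A·v_2 = (54, -18, -132).
v_4 = A·v_3 = (240, -102, -600).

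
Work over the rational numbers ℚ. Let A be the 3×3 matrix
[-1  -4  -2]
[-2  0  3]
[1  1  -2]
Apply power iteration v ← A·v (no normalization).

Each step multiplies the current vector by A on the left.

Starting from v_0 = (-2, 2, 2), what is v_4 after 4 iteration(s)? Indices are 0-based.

v_4 = (-186, -38, 102)

v_0 = (-2, 2, 2).
v_1 = A·v_0 = (-10, 10, -4).
v_2 = A·v_1 = (-22, 8, 8).
v_3 = A·v_2 = (-26, 68, -30).
v_4 = A·v_3 = (-186, -38, 102).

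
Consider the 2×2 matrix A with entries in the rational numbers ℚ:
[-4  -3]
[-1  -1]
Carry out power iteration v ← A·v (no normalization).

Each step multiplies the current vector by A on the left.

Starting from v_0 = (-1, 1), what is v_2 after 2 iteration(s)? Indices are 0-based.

v_0 = (-1, 1).
v_1 = A·v_0 = (1, 0).
v_2 = A·v_1 = (-4, -1).

v_2 = (-4, -1)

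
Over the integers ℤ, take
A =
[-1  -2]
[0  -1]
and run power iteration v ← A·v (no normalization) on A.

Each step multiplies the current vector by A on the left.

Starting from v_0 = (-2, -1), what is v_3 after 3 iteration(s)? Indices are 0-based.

v_0 = (-2, -1).
v_1 = A·v_0 = (4, 1).
v_2 = A·v_1 = (-6, -1).
v_3 = A·v_2 = (8, 1).

v_3 = (8, 1)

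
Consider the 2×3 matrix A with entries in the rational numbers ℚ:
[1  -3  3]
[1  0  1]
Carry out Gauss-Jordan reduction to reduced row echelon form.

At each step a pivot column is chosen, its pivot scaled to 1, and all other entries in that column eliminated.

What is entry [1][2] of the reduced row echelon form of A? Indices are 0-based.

[1] R0 /= 1  ⇒  (1, -3, 3)
     R1 -= 1·R0  ⇒  (0, 3, -2)
[2] R1 /= 3  ⇒  (0, 1, -2/3)
     R0 -= -3·R1  ⇒  (1, 0, 1)

M[1][2] = -2/3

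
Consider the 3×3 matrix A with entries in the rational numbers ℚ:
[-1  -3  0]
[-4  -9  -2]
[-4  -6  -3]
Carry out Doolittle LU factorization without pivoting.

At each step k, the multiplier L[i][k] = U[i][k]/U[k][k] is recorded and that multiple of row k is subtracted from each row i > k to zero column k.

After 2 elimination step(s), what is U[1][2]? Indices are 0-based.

Step 1: pivot at (0,0) is -1.
  row1 ← row1 − (4)·row0  ⇒  L[1][0]=4, U row1=(0, 3, -2)
  row2 ← row2 − (4)·row0  ⇒  L[2][0]=4, U row2=(0, 6, -3)
Step 2: pivot at (1,1) is 3.
  row2 ← row2 − (2)·row1  ⇒  L[2][1]=2, U row2=(0, 0, 1)

U[1][2] = -2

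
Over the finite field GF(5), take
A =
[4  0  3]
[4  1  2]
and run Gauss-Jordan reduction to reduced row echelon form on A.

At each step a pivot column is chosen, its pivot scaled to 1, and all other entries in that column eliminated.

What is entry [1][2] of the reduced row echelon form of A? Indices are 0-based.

M[1][2] = 4

[1] R0 /= 4  ⇒  (1, 0, 2)
     R1 -= 4·R0  ⇒  (0, 1, 4)
[2] R1 /= 1  ⇒  (0, 1, 4)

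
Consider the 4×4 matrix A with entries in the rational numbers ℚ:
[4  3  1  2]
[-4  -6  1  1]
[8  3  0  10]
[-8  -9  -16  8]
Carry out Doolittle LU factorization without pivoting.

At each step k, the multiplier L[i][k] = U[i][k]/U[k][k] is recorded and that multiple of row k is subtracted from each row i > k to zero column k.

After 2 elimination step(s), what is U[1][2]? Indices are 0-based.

Step 1: pivot at (0,0) is 4.
  row1 ← row1 − (-1)·row0  ⇒  L[1][0]=-1, U row1=(0, -3, 2, 3)
  row2 ← row2 − (2)·row0  ⇒  L[2][0]=2, U row2=(0, -3, -2, 6)
  row3 ← row3 − (-2)·row0  ⇒  L[3][0]=-2, U row3=(0, -3, -14, 12)
Step 2: pivot at (1,1) is -3.
  row2 ← row2 − (1)·row1  ⇒  L[2][1]=1, U row2=(0, 0, -4, 3)
  row3 ← row3 − (1)·row1  ⇒  L[3][1]=1, U row3=(0, 0, -16, 9)

U[1][2] = 2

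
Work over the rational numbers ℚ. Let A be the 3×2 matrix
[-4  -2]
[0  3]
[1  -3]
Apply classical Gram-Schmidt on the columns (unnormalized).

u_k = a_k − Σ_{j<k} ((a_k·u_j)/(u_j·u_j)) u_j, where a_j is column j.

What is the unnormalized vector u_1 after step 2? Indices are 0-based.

u_1 = (-14/17, 3, -56/17)

Step 1: u_0 = a_0 = (-4, 0, 1).
Step 2: u_1 = a_1 − (5/17)·u_0 = (-14/17, 3, -56/17).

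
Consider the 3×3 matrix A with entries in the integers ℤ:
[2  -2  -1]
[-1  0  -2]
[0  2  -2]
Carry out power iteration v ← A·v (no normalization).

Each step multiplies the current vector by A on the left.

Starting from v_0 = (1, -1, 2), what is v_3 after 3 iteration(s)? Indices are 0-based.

v_0 = (1, -1, 2).
v_1 = A·v_0 = (2, -5, -6).
v_2 = A·v_1 = (20, 10, 2).
v_3 = A·v_2 = (18, -24, 16).

v_3 = (18, -24, 16)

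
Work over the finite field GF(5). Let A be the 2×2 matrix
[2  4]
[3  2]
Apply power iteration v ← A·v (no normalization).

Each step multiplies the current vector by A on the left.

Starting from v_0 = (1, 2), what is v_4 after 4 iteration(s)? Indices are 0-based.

v_0 = (1, 2).
v_1 = A·v_0 = (0, 2).
v_2 = A·v_1 = (3, 4).
v_3 = A·v_2 = (2, 2).
v_4 = A·v_3 = (2, 0).

v_4 = (2, 0)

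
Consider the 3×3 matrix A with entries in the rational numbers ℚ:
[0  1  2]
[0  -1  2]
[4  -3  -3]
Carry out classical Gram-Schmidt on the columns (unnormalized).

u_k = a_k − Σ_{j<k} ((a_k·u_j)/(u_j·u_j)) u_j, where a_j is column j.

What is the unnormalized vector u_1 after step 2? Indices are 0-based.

Step 1: u_0 = a_0 = (0, 0, 4).
Step 2: u_1 = a_1 − (-3/4)·u_0 = (1, -1, 0).

u_1 = (1, -1, 0)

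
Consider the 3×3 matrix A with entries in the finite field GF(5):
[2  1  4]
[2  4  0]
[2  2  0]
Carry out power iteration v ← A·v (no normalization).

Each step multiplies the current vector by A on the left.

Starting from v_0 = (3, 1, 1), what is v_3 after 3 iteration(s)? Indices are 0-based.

v_0 = (3, 1, 1).
v_1 = A·v_0 = (1, 0, 3).
v_2 = A·v_1 = (4, 2, 2).
v_3 = A·v_2 = (3, 1, 2).

v_3 = (3, 1, 2)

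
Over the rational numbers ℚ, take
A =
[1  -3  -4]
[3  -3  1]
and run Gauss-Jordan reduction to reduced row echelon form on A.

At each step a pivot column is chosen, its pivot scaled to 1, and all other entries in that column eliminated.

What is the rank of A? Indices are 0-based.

rank = 2

[1] R0 /= 1  ⇒  (1, -3, -4)
     R1 -= 3·R0  ⇒  (0, 6, 13)
[2] R1 /= 6  ⇒  (0, 1, 13/6)
     R0 -= -3·R1  ⇒  (1, 0, 5/2)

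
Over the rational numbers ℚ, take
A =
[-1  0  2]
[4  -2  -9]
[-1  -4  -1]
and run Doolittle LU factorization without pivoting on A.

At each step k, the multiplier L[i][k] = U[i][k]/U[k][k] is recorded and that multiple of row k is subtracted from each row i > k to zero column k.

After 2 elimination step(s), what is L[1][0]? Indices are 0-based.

L[1][0] = -4

[col 0] pivot -1
  R1 -= -4*R0 → (0, -2, -1)  (L[1][0] := -4)
  R2 -= 1*R0 → (0, -4, -3)  (L[2][0] := 1)
[col 1] pivot -2
  R2 -= 2*R1 → (0, 0, -1)  (L[2][1] := 2)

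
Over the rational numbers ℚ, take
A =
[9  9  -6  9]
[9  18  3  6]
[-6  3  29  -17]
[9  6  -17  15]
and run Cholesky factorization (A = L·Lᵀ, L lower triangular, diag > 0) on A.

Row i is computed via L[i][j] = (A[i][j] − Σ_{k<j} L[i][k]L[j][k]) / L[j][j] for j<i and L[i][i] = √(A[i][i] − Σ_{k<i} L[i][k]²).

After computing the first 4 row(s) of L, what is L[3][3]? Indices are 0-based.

Step 1: L[0][0] = √(9) = 3.
  L[1][0] = (9) / L[0][0] = 3.
Step 2: L[1][1] = √(9) = 3.
  L[2][0] = (-6) / L[0][0] = -2.
  L[2][1] = (9) / L[1][1] = 3.
Step 3: L[2][2] = √(16) = 4.
  L[3][0] = (9) / L[0][0] = 3.
  L[3][1] = (-3) / L[1][1] = -1.
  L[3][2] = (-8) / L[2][2] = -2.
Step 4: L[3][3] = √(1) = 1.

L[3][3] = 1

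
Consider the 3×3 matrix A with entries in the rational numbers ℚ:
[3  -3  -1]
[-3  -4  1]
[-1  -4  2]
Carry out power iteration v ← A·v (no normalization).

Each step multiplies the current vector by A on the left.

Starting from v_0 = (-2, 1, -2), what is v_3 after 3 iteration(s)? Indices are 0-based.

v_3 = (-85, -20, -55)

v_0 = (-2, 1, -2).
v_1 = A·v_0 = (-7, 0, -6).
v_2 = A·v_1 = (-15, 15, -5).
v_3 = A·v_2 = (-85, -20, -55).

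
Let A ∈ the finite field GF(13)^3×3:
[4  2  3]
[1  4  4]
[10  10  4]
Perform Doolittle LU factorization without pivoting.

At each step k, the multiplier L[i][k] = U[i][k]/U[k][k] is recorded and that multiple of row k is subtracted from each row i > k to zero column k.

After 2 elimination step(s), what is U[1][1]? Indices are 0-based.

k=0: U[0][0]=4
  eliminate (1,0): mult=10, new row 1: (0, 10, 0); set L[1][0]=10
  eliminate (2,0): mult=9, new row 2: (0, 5, 3); set L[2][0]=9
k=1: U[1][1]=10
  eliminate (2,1): mult=7, new row 2: (0, 0, 3); set L[2][1]=7

U[1][1] = 10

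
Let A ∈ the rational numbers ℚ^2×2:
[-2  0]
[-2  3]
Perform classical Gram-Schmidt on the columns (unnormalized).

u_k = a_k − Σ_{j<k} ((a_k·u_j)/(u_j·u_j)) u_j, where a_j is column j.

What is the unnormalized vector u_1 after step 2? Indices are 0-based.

Step 1: u_0 = a_0 = (-2, -2).
Step 2: u_1 = a_1 − (-3/4)·u_0 = (-3/2, 3/2).

u_1 = (-3/2, 3/2)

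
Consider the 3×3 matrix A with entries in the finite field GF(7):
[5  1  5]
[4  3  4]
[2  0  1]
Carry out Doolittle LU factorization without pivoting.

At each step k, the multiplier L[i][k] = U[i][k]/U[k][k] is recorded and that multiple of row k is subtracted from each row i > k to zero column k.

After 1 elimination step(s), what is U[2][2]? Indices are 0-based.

U[2][2] = 6

[col 0] pivot 5
  R1 -= 5*R0 → (0, 5, 0)  (L[1][0] := 5)
  R2 -= 6*R0 → (0, 1, 6)  (L[2][0] := 6)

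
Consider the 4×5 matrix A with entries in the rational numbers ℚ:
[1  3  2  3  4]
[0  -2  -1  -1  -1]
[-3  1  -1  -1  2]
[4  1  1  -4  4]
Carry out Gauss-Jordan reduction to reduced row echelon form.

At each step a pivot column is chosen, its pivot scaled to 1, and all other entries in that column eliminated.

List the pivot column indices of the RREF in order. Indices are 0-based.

pivot(0,0)=1: scale R0 → (1, 3, 2, 3, 4)
  clear (2,0): R2 −= (-3)R0 → (0, 10, 5, 8, 14)
  clear (3,0): R3 −= (4)R0 → (0, -11, -7, -16, -12)
pivot(1,1)=-2: scale R1 → (0, 1, 1/2, 1/2, 1/2)
  clear (0,1): R0 −= (3)R1 → (1, 0, 1/2, 3/2, 5/2)
  clear (2,1): R2 −= (10)R1 → (0, 0, 0, 3, 9)
  clear (3,1): R3 −= (-11)R1 → (0, 0, -3/2, -21/2, -13/2)
pivot(2,2): swap R2↔R3
pivot(2,2)=-3/2: scale R2 → (0, 0, 1, 7, 13/3)
  clear (0,2): R0 −= (1/2)R2 → (1, 0, 0, -2, 1/3)
  clear (1,2): R1 −= (1/2)R2 → (0, 1, 0, -3, -5/3)
pivot(3,3)=3: scale R3 → (0, 0, 0, 1, 3)
  clear (0,3): R0 −= (-2)R3 → (1, 0, 0, 0, 19/3)
  clear (1,3): R1 −= (-3)R3 → (0, 1, 0, 0, 22/3)
  clear (2,3): R2 −= (7)R3 → (0, 0, 1, 0, -50/3)

pivot columns: 0, 1, 2, 3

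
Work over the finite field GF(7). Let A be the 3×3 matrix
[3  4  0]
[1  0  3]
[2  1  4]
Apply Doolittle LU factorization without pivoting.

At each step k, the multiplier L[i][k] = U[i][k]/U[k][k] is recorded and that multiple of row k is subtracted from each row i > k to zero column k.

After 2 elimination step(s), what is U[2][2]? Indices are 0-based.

k=0: U[0][0]=3
  eliminate (1,0): mult=5, new row 1: (0, 1, 3); set L[1][0]=5
  eliminate (2,0): mult=3, new row 2: (0, 3, 4); set L[2][0]=3
k=1: U[1][1]=1
  eliminate (2,1): mult=3, new row 2: (0, 0, 2); set L[2][1]=3

U[2][2] = 2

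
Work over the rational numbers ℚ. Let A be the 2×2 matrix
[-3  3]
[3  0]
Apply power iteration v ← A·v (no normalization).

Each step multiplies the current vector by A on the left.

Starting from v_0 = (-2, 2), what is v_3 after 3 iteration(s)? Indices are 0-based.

v_3 = (270, -162)

v_0 = (-2, 2).
v_1 = A·v_0 = (12, -6).
v_2 = A·v_1 = (-54, 36).
v_3 = A·v_2 = (270, -162).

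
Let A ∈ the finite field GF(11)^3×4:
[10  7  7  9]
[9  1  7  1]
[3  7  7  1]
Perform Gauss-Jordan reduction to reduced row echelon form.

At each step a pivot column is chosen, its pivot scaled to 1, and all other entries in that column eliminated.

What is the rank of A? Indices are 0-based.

pivot(0,0)=10: scale R0 → (1, 4, 4, 2)
  clear (1,0): R1 −= (9)R0 → (0, 9, 4, 5)
  clear (2,0): R2 −= (3)R0 → (0, 6, 6, 6)
pivot(1,1)=9: scale R1 → (0, 1, 9, 3)
  clear (0,1): R0 −= (4)R1 → (1, 0, 1, 1)
  clear (2,1): R2 −= (6)R1 → (0, 0, 7, 10)
pivot(2,2)=7: scale R2 → (0, 0, 1, 3)
  clear (0,2): R0 −= (1)R2 → (1, 0, 0, 9)
  clear (1,2): R1 −= (9)R2 → (0, 1, 0, 9)

rank = 3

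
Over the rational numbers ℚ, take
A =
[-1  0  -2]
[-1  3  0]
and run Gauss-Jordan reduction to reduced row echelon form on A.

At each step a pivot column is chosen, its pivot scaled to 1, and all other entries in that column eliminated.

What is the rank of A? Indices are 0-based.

step 1: normalize row 0 (÷-1) = (1, 0, 2)
  row 1: subtract -1×row0 = (0, 3, 2)
step 2: normalize row 1 (÷3) = (0, 1, 2/3)

rank = 2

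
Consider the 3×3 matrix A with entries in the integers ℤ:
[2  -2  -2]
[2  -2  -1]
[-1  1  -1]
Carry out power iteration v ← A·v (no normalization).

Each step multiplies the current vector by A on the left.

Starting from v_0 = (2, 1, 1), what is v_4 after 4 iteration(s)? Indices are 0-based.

v_4 = (4, -1, 8)

v_0 = (2, 1, 1).
v_1 = A·v_0 = (0, 1, -2).
v_2 = A·v_1 = (2, 0, 3).
v_3 = A·v_2 = (-2, 1, -5).
v_4 = A·v_3 = (4, -1, 8).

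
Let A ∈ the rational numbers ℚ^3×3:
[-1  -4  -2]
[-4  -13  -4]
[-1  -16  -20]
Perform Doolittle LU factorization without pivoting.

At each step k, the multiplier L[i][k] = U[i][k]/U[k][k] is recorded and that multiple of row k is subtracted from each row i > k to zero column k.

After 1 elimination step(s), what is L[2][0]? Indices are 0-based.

L[2][0] = 1

[col 0] pivot -1
  R1 -= 4*R0 → (0, 3, 4)  (L[1][0] := 4)
  R2 -= 1*R0 → (0, -12, -18)  (L[2][0] := 1)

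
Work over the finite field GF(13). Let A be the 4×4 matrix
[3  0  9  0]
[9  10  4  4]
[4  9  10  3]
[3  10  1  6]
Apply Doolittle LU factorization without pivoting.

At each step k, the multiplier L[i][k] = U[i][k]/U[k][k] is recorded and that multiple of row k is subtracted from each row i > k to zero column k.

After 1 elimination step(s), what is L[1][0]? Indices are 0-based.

L[1][0] = 3

[col 0] pivot 3
  R1 -= 3*R0 → (0, 10, 3, 4)  (L[1][0] := 3)
  R2 -= 10*R0 → (0, 9, 11, 3)  (L[2][0] := 10)
  R3 -= 1*R0 → (0, 10, 5, 6)  (L[3][0] := 1)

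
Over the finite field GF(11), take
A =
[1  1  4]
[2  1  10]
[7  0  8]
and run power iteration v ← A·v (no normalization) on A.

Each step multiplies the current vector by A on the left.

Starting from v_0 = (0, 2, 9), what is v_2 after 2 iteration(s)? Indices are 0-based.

v_2 = (0, 8, 6)

v_0 = (0, 2, 9).
v_1 = A·v_0 = (5, 4, 6).
v_2 = A·v_1 = (0, 8, 6).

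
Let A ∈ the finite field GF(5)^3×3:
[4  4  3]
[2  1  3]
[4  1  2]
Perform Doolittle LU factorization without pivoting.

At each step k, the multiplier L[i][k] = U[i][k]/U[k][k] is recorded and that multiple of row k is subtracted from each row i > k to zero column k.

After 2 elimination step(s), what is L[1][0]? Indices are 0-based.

Step 1: pivot at (0,0) is 4.
  row1 ← row1 − (3)·row0  ⇒  L[1][0]=3, U row1=(0, 4, 4)
  row2 ← row2 − (1)·row0  ⇒  L[2][0]=1, U row2=(0, 2, 4)
Step 2: pivot at (1,1) is 4.
  row2 ← row2 − (3)·row1  ⇒  L[2][1]=3, U row2=(0, 0, 2)

L[1][0] = 3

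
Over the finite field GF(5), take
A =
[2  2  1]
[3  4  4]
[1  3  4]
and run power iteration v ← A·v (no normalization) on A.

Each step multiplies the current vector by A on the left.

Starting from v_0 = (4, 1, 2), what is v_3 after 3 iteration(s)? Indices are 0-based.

v_0 = (4, 1, 2).
v_1 = A·v_0 = (2, 4, 0).
v_2 = A·v_1 = (2, 2, 4).
v_3 = A·v_2 = (2, 0, 4).

v_3 = (2, 0, 4)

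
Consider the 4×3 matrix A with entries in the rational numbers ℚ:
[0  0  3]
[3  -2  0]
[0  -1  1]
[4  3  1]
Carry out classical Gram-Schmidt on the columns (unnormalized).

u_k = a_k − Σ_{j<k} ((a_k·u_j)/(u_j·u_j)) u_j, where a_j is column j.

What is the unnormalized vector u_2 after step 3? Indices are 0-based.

u_2 = (3, -40/157, 170/157, 30/157)

Step 1: u_0 = a_0 = (0, 3, 0, 4).
Step 2: u_1 = a_1 − (6/25)·u_0 = (0, -68/25, -1, 51/25).
Step 3: u_2 = a_2 − (4/25)·u_0 − (13/157)·u_1 = (3, -40/157, 170/157, 30/157).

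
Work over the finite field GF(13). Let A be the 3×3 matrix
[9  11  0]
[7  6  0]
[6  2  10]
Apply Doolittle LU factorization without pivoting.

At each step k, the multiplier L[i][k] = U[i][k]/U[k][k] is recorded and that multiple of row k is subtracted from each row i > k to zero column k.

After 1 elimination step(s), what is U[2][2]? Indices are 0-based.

U[2][2] = 10

[col 0] pivot 9
  R1 -= 8*R0 → (0, 9, 0)  (L[1][0] := 8)
  R2 -= 5*R0 → (0, 12, 10)  (L[2][0] := 5)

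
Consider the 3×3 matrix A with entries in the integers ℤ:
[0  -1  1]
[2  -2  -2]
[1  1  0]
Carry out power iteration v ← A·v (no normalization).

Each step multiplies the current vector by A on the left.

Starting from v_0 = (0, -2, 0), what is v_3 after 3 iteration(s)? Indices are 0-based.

v_0 = (0, -2, 0).
v_1 = A·v_0 = (2, 4, -2).
v_2 = A·v_1 = (-6, 0, 6).
v_3 = A·v_2 = (6, -24, -6).

v_3 = (6, -24, -6)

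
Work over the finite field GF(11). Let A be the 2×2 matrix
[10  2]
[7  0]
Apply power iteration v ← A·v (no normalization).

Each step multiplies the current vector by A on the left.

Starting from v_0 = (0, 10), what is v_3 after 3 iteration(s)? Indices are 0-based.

v_3 = (3, 3)

v_0 = (0, 10).
v_1 = A·v_0 = (9, 0).
v_2 = A·v_1 = (2, 8).
v_3 = A·v_2 = (3, 3).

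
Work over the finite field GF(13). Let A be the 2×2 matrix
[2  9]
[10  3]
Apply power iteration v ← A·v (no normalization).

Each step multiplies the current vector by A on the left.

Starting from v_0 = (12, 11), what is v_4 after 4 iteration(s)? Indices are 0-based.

v_0 = (12, 11).
v_1 = A·v_0 = (6, 10).
v_2 = A·v_1 = (11, 12).
v_3 = A·v_2 = (0, 3).
v_4 = A·v_3 = (1, 9).

v_4 = (1, 9)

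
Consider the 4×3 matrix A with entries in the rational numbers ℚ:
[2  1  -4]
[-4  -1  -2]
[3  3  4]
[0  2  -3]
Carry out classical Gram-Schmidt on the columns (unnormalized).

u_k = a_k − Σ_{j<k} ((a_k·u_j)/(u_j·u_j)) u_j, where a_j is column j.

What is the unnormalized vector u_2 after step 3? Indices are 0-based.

u_2 = (-508/105, -2/105, 16/5, -251/105)

Step 1: u_0 = a_0 = (2, -4, 3, 0).
Step 2: u_1 = a_1 − (15/29)·u_0 = (-1/29, 31/29, 42/29, 2).
Step 3: u_2 = a_2 − (12/29)·u_0 − (-32/105)·u_1 = (-508/105, -2/105, 16/5, -251/105).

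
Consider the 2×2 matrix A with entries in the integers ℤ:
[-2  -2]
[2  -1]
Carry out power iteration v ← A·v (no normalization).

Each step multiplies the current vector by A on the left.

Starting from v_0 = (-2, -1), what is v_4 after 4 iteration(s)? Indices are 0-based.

v_4 = (90, -9)

v_0 = (-2, -1).
v_1 = A·v_0 = (6, -3).
v_2 = A·v_1 = (-6, 15).
v_3 = A·v_2 = (-18, -27).
v_4 = A·v_3 = (90, -9).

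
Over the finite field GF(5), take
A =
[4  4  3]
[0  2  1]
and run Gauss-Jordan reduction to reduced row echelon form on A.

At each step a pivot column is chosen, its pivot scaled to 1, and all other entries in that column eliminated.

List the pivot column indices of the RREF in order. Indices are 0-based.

pivot columns: 0, 1

[1] R0 /= 4  ⇒  (1, 1, 2)
[2] R1 /= 2  ⇒  (0, 1, 3)
     R0 -= 1·R1  ⇒  (1, 0, 4)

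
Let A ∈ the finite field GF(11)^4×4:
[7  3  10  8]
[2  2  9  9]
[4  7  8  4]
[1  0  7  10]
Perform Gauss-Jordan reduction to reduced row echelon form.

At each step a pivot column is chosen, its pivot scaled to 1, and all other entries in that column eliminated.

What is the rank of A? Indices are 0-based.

rank = 3

[1] R0 /= 7  ⇒  (1, 2, 3, 9)
     R1 -= 2·R0  ⇒  (0, 9, 3, 2)
     R2 -= 4·R0  ⇒  (0, 10, 7, 1)
     R3 -= 1·R0  ⇒  (0, 9, 4, 1)
[2] R1 /= 9  ⇒  (0, 1, 4, 10)
     R0 -= 2·R1  ⇒  (1, 0, 6, 0)
     R2 -= 10·R1  ⇒  (0, 0, 0, 0)
     R3 -= 9·R1  ⇒  (0, 0, 1, 10)
[3] R2 <-> R3
[3] R2 /= 1  ⇒  (0, 0, 1, 10)
     R0 -= 6·R2  ⇒  (1, 0, 0, 6)
     R1 -= 4·R2  ⇒  (0, 1, 0, 3)
column 3 empty below row 3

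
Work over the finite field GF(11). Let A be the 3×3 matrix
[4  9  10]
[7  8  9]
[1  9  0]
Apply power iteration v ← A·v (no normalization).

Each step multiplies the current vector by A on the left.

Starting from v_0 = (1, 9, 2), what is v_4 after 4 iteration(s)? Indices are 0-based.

v_4 = (1, 1, 7)

v_0 = (1, 9, 2).
v_1 = A·v_0 = (6, 9, 5).
v_2 = A·v_1 = (1, 5, 10).
v_3 = A·v_2 = (6, 5, 2).
v_4 = A·v_3 = (1, 1, 7).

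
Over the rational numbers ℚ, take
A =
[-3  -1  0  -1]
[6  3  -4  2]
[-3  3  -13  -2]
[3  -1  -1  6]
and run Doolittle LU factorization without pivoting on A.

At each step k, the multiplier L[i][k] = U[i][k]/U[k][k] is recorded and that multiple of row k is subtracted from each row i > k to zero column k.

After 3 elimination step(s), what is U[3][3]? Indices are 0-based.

U[3][3] = 2

[col 0] pivot -3
  R1 -= -2*R0 → (0, 1, -4, 0)  (L[1][0] := -2)
  R2 -= 1*R0 → (0, 4, -13, -1)  (L[2][0] := 1)
  R3 -= -1*R0 → (0, -2, -1, 5)  (L[3][0] := -1)
[col 1] pivot 1
  R2 -= 4*R1 → (0, 0, 3, -1)  (L[2][1] := 4)
  R3 -= -2*R1 → (0, 0, -9, 5)  (L[3][1] := -2)
[col 2] pivot 3
  R3 -= -3*R2 → (0, 0, 0, 2)  (L[3][2] := -3)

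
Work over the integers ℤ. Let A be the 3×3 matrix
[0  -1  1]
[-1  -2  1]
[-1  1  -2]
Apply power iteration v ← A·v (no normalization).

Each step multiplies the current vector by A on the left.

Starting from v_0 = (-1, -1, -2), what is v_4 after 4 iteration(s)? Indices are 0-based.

v_0 = (-1, -1, -2).
v_1 = A·v_0 = (-1, 1, 4).
v_2 = A·v_1 = (3, 3, -6).
v_3 = A·v_2 = (-9, -15, 12).
v_4 = A·v_3 = (27, 51, -30).

v_4 = (27, 51, -30)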